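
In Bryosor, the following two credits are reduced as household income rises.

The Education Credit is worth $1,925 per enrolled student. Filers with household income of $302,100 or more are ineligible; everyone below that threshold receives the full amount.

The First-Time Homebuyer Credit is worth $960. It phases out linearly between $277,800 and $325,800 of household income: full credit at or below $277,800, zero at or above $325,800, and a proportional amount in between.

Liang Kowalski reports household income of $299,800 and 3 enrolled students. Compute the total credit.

Education Credit: base = 3 × $1,925 = $5,775. $299,800 is below the $302,100 cutoff, so the full $5,775 applies.
First-Time Homebuyer Credit: $299,800 is $22,000 into a $48,000 phase-out range, leaving 26,000/48,000 of the credit: $960 × 26,000/48,000 = $520.
Total: $5,775 + $520 = $6,295.

$6,295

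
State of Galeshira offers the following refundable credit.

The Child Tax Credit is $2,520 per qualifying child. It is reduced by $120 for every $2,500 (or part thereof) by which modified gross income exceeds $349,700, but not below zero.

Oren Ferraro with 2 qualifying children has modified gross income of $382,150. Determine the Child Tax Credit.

$3,480

Child Tax Credit: base = 2 × $2,520 = $5,040. income exceeds $349,700 by $32,450, which is 13 full-or-partial $2,500 increments; reduction = 13 × $120 = $1,560, leaving $3,480.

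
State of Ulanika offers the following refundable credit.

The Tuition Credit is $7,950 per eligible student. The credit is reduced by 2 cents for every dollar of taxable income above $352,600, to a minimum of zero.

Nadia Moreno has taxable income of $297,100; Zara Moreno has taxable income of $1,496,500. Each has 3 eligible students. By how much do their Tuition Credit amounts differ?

$22,878

Nadia ($297,100): Tuition Credit: base = 3 × $7,950 = $23,850. $297,100 is at or below the $352,600 threshold, so the full $23,850 applies.
Zara ($1,496,500): Tuition Credit: base = 3 × $7,950 = $23,850. 2% of the $1,143,900 excess over $352,600 is $22,878; credit = $23,850 − $22,878 = $972.
Difference: |$23,850 − $972| = $22,878.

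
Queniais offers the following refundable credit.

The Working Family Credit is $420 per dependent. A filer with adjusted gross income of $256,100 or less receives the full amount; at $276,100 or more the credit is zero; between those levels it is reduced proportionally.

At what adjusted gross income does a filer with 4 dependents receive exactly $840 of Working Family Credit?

$266,100

Full credit = 4 × $420 = $1,680.
$840 is 840/1,680 of the full $1,680, so 840/1,680 of the $20,000 range has been used: income = $256,100 + $20,000 × 840/1,680 = $266,100.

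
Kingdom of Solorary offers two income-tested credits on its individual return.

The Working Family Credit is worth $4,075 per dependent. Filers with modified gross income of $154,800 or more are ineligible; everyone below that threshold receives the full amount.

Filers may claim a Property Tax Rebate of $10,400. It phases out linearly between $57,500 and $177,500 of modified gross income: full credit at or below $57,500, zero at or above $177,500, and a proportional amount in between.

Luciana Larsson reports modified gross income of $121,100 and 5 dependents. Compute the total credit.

Working Family Credit: base = 5 × $4,075 = $20,375. $121,100 is below the $154,800 cutoff, so the full $20,375 applies.
Property Tax Rebate: $121,100 is $63,600 into a $120,000 phase-out range, leaving 56,400/120,000 of the credit: $10,400 × 56,400/120,000 = $4,888.
Total: $20,375 + $4,888 = $25,263.

$25,263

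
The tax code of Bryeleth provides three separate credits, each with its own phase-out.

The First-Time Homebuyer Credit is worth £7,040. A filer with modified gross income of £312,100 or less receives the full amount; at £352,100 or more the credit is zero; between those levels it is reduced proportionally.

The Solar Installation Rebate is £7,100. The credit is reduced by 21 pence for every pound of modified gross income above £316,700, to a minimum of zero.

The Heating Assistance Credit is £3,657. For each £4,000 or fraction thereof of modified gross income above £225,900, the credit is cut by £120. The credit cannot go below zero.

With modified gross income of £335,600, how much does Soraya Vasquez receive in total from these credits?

£6,332

First-Time Homebuyer Credit: £335,600 is £23,500 into a £40,000 phase-out range, leaving 16,500/40,000 of the credit: £7,040 × 16,500/40,000 = £2,904.
Solar Installation Rebate: 21% of the £18,900 excess over £316,700 is £3,969; credit = £7,100 − £3,969 = £3,131.
Heating Assistance Credit: income exceeds £225,900 by £109,700, which is 28 full-or-partial £4,000 increments; reduction = 28 × £120 = £3,360, leaving £297.
Total: £2,904 + £3,131 + £297 = £6,332.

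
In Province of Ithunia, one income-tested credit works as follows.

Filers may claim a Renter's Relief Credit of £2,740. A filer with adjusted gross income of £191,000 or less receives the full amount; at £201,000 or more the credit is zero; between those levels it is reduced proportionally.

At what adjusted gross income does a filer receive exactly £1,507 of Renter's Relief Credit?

£195,500

£1,507 is 1,507/2,740 of the full £2,740, so 1,233/2,740 of the £10,000 range has been used: income = £191,000 + £10,000 × 1,233/2,740 = £195,500.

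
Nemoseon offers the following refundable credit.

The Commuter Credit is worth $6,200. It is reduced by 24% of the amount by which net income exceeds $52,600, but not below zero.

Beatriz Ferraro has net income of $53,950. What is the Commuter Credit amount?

Commuter Credit: 24% of the $1,350 excess over $52,600 is $324; credit = $6,200 − $324 = $5,876.

$5,876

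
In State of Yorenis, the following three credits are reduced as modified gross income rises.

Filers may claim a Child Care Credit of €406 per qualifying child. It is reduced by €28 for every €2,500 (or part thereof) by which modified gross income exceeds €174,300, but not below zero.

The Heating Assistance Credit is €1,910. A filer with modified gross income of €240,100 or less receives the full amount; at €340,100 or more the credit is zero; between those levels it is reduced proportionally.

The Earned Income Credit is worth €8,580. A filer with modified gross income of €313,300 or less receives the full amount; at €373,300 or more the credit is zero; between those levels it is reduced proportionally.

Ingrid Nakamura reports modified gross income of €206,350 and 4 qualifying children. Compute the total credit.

Child Care Credit: base = 4 × €406 = €1,624. income exceeds €174,300 by €32,050, which is 13 full-or-partial €2,500 increments; reduction = 13 × €28 = €364, leaving €1,260.
Heating Assistance Credit: €206,350 is at or below the €240,100 threshold, so the full €1,910 applies.
Earned Income Credit: €206,350 is at or below the €313,300 threshold, so the full €8,580 applies.
Total: €1,260 + €1,910 + €8,580 = €11,750.

€11,750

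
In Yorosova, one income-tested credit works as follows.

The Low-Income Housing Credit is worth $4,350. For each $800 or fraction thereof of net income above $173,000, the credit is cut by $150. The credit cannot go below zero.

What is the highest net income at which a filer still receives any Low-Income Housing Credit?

After 28 increments the reduction is 28 × $150 = $4,200, leaving $150; one more increment wipes it out. Increment 28 ends at excess 28 × $800 = $22,400, so the highest qualifying income is $173,000 + $22,400 = $195,400.

$195,400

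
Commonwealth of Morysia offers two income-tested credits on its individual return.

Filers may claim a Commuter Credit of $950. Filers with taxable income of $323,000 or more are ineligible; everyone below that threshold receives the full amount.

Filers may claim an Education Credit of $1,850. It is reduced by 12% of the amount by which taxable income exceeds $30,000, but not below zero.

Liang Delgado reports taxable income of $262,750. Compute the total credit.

Commuter Credit: $262,750 is below the $323,000 cutoff, so the full $950 applies.
Education Credit: 12% of the $232,750 excess over $30,000 is $27,930 ≥ base, so the credit is $0.
Total: $950 + $0 = $950.

$950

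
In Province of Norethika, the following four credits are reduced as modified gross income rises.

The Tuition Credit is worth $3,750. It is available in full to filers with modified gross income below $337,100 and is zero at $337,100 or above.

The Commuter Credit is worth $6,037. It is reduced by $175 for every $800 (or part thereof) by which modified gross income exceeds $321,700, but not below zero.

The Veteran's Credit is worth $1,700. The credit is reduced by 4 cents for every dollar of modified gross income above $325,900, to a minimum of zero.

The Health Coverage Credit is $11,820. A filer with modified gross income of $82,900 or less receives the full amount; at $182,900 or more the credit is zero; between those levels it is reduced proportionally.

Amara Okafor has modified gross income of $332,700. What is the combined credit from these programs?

$8,765

Tuition Credit: $332,700 is below the $337,100 cutoff, so the full $3,750 applies.
Commuter Credit: income exceeds $321,700 by $11,000, which is 14 full-or-partial $800 increments; reduction = 14 × $175 = $2,450, leaving $3,587.
Veteran's Credit: 4% of the $6,800 excess over $325,900 is $272; credit = $1,700 − $272 = $1,428.
Health Coverage Credit: $332,700 is at or above $182,900, so the credit is $0.
Total: $3,750 + $3,587 + $1,428 + $0 = $8,765.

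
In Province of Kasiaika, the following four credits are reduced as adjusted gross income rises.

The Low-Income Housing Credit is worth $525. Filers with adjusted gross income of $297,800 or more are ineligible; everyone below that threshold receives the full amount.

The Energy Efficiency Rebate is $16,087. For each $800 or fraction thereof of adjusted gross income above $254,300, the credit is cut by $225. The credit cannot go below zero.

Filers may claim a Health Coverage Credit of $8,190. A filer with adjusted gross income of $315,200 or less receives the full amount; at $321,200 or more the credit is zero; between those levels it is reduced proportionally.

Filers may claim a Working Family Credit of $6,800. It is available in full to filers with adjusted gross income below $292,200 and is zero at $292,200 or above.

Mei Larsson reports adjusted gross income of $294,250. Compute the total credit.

Low-Income Housing Credit: $294,250 is below the $297,800 cutoff, so the full $525 applies.
Energy Efficiency Rebate: income exceeds $254,300 by $39,950, which is 50 full-or-partial $800 increments; reduction = 50 × $225 = $11,250, leaving $4,837.
Health Coverage Credit: $294,250 is at or below the $315,200 threshold, so the full $8,190 applies.
Working Family Credit: $294,250 meets or exceeds the $292,200 cutoff, so the credit is $0.
Total: $525 + $4,837 + $8,190 + $0 = $13,552.

$13,552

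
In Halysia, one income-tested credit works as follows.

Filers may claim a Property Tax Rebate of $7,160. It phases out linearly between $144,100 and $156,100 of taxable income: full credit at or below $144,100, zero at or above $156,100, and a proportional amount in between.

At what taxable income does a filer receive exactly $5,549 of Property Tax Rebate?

$146,800

$5,549 is 5,549/7,160 of the full $7,160, so 1,611/7,160 of the $12,000 range has been used: income = $144,100 + $12,000 × 1,611/7,160 = $146,800.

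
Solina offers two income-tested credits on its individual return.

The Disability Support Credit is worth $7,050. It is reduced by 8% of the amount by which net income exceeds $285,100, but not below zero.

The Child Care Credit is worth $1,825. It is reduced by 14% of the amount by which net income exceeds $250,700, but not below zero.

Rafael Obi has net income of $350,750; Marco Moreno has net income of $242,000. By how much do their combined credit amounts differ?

Rafael ($350,750): Disability Support Credit: 8% of the $65,650 excess over $285,100 is $5,252; credit = $7,050 − $5,252 = $1,798. Child Care Credit: 14% of the $100,050 excess over $250,700 is $14,007 ≥ base, so the credit is $0. total $1,798 + $0 = $1,798
Marco ($242,000): Disability Support Credit: $242,000 is at or below the $285,100 threshold, so the full $7,050 applies. Child Care Credit: $242,000 is at or below the $250,700 threshold, so the full $1,825 applies. total $7,050 + $1,825 = $8,875
Difference: |$1,798 − $8,875| = $7,077.

$7,077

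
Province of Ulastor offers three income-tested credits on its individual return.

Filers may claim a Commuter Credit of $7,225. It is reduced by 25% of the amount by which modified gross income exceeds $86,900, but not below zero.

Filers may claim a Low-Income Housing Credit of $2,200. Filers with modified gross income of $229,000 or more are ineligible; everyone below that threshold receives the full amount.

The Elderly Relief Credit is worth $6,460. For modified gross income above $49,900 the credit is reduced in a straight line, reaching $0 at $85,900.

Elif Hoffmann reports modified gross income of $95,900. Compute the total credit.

Commuter Credit: 25% of the $9,000 excess over $86,900 is $2,250; credit = $7,225 − $2,250 = $4,975.
Low-Income Housing Credit: $95,900 is below the $229,000 cutoff, so the full $2,200 applies.
Elderly Relief Credit: $95,900 is at or above $85,900, so the credit is $0.
Total: $4,975 + $2,200 + $0 = $7,175.

$7,175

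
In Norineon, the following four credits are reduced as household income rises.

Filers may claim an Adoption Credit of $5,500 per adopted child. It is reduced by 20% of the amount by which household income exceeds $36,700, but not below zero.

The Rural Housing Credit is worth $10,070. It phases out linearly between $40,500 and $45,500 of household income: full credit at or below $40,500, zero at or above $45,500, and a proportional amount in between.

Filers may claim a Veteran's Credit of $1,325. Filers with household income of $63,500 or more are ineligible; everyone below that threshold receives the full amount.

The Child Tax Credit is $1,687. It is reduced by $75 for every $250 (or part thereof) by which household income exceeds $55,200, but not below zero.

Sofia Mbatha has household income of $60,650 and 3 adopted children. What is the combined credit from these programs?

Adoption Credit: base = 3 × $5,500 = $16,500. 20% of the $23,950 excess over $36,700 is $4,790; credit = $16,500 − $4,790 = $11,710.
Rural Housing Credit: $60,650 is at or above $45,500, so the credit is $0.
Veteran's Credit: $60,650 is below the $63,500 cutoff, so the full $1,325 applies.
Child Tax Credit: income exceeds $55,200 by $5,450, which is 22 full-or-partial $250 increments; reduction = 22 × $75 = $1,650, leaving $37.
Total: $11,710 + $0 + $1,325 + $37 = $13,072.

$13,072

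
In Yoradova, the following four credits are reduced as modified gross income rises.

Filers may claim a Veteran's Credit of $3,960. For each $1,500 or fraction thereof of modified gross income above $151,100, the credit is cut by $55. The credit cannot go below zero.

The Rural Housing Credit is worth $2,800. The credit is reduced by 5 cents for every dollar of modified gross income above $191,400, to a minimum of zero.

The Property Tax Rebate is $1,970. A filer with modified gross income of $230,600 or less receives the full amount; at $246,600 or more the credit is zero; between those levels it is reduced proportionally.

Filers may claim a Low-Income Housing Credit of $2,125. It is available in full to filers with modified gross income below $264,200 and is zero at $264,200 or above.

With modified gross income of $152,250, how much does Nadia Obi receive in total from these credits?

Veteran's Credit: income exceeds $151,100 by $1,150, which is 1 full-or-partial $1,500 increment; reduction = 1 × $55 = $55, leaving $3,905.
Rural Housing Credit: $152,250 is at or below the $191,400 threshold, so the full $2,800 applies.
Property Tax Rebate: $152,250 is at or below the $230,600 threshold, so the full $1,970 applies.
Low-Income Housing Credit: $152,250 is below the $264,200 cutoff, so the full $2,125 applies.
Total: $3,905 + $2,800 + $1,970 + $2,125 = $10,800.

$10,800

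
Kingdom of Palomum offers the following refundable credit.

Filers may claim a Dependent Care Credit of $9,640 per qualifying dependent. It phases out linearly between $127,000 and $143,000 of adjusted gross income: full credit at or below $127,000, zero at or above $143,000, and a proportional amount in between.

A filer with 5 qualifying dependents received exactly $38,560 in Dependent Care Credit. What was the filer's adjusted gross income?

Full credit = 5 × $9,640 = $48,200.
$38,560 is 38,560/48,200 of the full $48,200, so 9,640/48,200 of the $16,000 range has been used: income = $127,000 + $16,000 × 9,640/48,200 = $130,200.

$130,200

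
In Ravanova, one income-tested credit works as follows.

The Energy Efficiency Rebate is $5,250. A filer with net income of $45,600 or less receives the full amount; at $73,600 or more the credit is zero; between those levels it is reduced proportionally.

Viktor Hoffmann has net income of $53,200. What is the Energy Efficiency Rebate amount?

$3,825

Energy Efficiency Rebate: $53,200 is $7,600 into a $28,000 phase-out range, leaving 20,400/28,000 of the credit: $5,250 × 20,400/28,000 = $3,825.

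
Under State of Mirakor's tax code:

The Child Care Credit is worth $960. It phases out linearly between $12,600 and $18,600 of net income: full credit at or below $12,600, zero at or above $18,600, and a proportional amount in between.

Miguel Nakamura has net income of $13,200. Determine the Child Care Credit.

$864

Child Care Credit: $13,200 is $600 into a $6,000 phase-out range, leaving 5,400/6,000 of the credit: $960 × 5,400/6,000 = $864.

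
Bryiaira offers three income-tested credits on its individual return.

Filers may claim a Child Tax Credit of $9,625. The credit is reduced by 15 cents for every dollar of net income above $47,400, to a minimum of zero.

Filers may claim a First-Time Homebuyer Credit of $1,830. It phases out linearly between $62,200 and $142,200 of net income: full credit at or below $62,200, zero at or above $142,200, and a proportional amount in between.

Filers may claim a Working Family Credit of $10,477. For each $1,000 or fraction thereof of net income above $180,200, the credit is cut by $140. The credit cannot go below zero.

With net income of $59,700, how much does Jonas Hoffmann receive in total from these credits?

Child Tax Credit: 15% of the $12,300 excess over $47,400 is $1,845; credit = $9,625 − $1,845 = $7,780.
First-Time Homebuyer Credit: $59,700 is at or below the $62,200 threshold, so the full $1,830 applies.
Working Family Credit: $59,700 is at or below the $180,200 threshold, so the full $10,477 applies.
Total: $7,780 + $1,830 + $10,477 = $20,087.

$20,087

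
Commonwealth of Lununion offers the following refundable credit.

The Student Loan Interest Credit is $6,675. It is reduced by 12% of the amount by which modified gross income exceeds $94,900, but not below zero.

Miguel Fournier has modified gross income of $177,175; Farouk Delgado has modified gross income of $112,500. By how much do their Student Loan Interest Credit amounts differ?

Miguel ($177,175): Student Loan Interest Credit: 12% of the $82,275 excess over $94,900 is $9,873 ≥ base, so the credit is $0.
Farouk ($112,500): Student Loan Interest Credit: 12% of the $17,600 excess over $94,900 is $2,112; credit = $6,675 − $2,112 = $4,563.
Difference: |$0 − $4,563| = $4,563.

$4,563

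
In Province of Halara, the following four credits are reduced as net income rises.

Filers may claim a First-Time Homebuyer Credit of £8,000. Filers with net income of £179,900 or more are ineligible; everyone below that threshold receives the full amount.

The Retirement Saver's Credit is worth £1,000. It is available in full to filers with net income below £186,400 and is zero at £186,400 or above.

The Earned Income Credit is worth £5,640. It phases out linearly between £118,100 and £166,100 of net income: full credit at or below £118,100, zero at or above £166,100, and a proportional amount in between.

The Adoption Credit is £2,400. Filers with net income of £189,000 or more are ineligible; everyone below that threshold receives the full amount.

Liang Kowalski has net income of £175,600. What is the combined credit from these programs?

£11,400

First-Time Homebuyer Credit: £175,600 is below the £179,900 cutoff, so the full £8,000 applies.
Retirement Saver's Credit: £175,600 is below the £186,400 cutoff, so the full £1,000 applies.
Earned Income Credit: £175,600 is at or above £166,100, so the credit is £0.
Adoption Credit: £175,600 is below the £189,000 cutoff, so the full £2,400 applies.
Total: £8,000 + £1,000 + £0 + £2,400 = £11,400.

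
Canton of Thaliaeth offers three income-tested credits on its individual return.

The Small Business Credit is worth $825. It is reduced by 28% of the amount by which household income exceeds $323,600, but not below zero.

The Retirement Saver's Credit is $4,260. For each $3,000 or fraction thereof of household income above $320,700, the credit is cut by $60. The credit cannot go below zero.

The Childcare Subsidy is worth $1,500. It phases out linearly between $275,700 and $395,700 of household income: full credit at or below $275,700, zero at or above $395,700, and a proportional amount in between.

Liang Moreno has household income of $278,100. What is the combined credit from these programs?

Small Business Credit: $278,100 is at or below the $323,600 threshold, so the full $825 applies.
Retirement Saver's Credit: $278,100 is at or below the $320,700 threshold, so the full $4,260 applies.
Childcare Subsidy: $278,100 is $2,400 into a $120,000 phase-out range, leaving 117,600/120,000 of the credit: $1,500 × 117,600/120,000 = $1,470.
Total: $825 + $4,260 + $1,470 = $6,555.

$6,555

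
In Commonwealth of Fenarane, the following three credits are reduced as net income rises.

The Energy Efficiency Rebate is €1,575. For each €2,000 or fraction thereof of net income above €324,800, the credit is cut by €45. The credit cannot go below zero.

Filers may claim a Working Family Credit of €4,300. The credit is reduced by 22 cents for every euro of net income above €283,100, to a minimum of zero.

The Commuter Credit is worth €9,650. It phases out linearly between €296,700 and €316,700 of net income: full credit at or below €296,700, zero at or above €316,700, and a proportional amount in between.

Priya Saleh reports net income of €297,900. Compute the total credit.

€11,690

Energy Efficiency Rebate: €297,900 is at or below the €324,800 threshold, so the full €1,575 applies.
Working Family Credit: 22% of the €14,800 excess over €283,100 is €3,256; credit = €4,300 − €3,256 = €1,044.
Commuter Credit: €297,900 is €1,200 into a €20,000 phase-out range, leaving 18,800/20,000 of the credit: €9,650 × 18,800/20,000 = €9,071.
Total: €1,575 + €1,044 + €9,071 = €11,690.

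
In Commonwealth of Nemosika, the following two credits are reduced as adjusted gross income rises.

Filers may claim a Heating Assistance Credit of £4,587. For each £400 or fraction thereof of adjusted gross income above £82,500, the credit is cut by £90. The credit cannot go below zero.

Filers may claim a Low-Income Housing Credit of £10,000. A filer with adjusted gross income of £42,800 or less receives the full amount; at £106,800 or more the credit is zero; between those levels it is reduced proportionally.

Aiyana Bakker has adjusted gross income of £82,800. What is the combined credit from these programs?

Heating Assistance Credit: income exceeds £82,500 by £300, which is 1 full-or-partial £400 increment; reduction = 1 × £90 = £90, leaving £4,497.
Low-Income Housing Credit: £82,800 is £40,000 into a £64,000 phase-out range, leaving 24,000/64,000 of the credit: £10,000 × 24,000/64,000 = £3,750.
Total: £4,497 + £3,750 = £8,247.

£8,247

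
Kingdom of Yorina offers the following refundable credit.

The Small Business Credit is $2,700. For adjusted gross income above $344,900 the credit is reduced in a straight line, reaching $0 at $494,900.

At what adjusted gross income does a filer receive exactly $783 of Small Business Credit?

$783 is 783/2,700 of the full $2,700, so 1,917/2,700 of the $150,000 range has been used: income = $344,900 + $150,000 × 1,917/2,700 = $451,400.

$451,400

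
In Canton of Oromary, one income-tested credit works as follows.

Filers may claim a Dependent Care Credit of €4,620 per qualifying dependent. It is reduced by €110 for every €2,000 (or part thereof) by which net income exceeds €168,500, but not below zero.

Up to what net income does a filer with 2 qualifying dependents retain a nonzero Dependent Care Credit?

Full credit = 2 × €4,620 = €9,240.
After 83 increments the reduction is 83 × €110 = €9,130, leaving €110; one more increment wipes it out. Increment 83 ends at excess 83 × €2,000 = €166,000, so the highest qualifying income is €168,500 + €166,000 = €334,500.

€334,500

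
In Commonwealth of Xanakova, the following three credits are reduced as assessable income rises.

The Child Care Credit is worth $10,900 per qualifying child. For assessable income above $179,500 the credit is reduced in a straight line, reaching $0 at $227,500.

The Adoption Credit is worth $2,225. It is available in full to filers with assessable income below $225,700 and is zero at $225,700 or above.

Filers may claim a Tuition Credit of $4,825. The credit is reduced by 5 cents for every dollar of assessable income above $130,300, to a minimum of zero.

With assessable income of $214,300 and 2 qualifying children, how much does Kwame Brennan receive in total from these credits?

Child Care Credit: base = 2 × $10,900 = $21,800. $214,300 is $34,800 into a $48,000 phase-out range, leaving 13,200/48,000 of the credit: $21,800 × 13,200/48,000 = $5,995.
Adoption Credit: $214,300 is below the $225,700 cutoff, so the full $2,225 applies.
Tuition Credit: 5% of the $84,000 excess over $130,300 is $4,200; credit = $4,825 − $4,200 = $625.
Total: $5,995 + $2,225 + $625 = $8,845.

$8,845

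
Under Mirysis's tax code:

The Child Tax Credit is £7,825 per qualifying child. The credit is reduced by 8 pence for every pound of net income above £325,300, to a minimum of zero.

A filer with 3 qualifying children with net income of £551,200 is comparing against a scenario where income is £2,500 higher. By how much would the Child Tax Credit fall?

£200

At £551,200 — base = 3 × £7,825 = £23,475. 8% of the £225,900 excess over £325,300 is £18,072; credit = £23,475 − £18,072 = £5,403.
At £553,700 — base = 3 × £7,825 = £23,475. 8% of the £228,400 excess over £325,300 is £18,272; credit = £23,475 − £18,272 = £5,203.
Lost: £5,403 − £5,203 = £200.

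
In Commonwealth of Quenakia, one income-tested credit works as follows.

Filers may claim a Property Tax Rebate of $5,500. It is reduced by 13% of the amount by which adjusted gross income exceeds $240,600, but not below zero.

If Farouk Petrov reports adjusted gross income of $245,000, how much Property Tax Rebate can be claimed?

Property Tax Rebate: 13% of the $4,400 excess over $240,600 is $572; credit = $5,500 − $572 = $4,928.

$4,928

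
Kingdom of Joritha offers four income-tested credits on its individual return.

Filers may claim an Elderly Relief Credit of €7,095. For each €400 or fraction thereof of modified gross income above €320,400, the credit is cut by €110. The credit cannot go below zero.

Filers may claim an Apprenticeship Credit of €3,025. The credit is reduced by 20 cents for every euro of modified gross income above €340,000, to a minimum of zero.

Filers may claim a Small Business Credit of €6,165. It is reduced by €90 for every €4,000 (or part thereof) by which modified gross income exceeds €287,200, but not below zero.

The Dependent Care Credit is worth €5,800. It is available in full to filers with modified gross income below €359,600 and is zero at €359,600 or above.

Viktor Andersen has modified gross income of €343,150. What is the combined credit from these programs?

€13,925

Elderly Relief Credit: income exceeds €320,400 by €22,750, which is 57 full-or-partial €400 increments; reduction = 57 × €110 = €6,270, leaving €825.
Apprenticeship Credit: 20% of the €3,150 excess over €340,000 is €630; credit = €3,025 − €630 = €2,395.
Small Business Credit: income exceeds €287,200 by €55,950, which is 14 full-or-partial €4,000 increments; reduction = 14 × €90 = €1,260, leaving €4,905.
Dependent Care Credit: €343,150 is below the €359,600 cutoff, so the full €5,800 applies.
Total: €825 + €2,395 + €4,905 + €5,800 = €13,925.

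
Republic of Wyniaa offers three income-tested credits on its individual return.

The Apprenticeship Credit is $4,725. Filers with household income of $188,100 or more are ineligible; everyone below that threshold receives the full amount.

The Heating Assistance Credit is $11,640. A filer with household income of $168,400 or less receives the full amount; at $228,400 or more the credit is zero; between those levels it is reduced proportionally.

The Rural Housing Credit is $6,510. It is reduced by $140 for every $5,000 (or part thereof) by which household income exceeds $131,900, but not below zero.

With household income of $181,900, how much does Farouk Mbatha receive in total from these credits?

Apprenticeship Credit: $181,900 is below the $188,100 cutoff, so the full $4,725 applies.
Heating Assistance Credit: $181,900 is $13,500 into a $60,000 phase-out range, leaving 46,500/60,000 of the credit: $11,640 × 46,500/60,000 = $9,021.
Rural Housing Credit: income exceeds $131,900 by $50,000, which is 10 full-or-partial $5,000 increments; reduction = 10 × $140 = $1,400, leaving $5,110.
Total: $4,725 + $9,021 + $5,110 = $18,856.

$18,856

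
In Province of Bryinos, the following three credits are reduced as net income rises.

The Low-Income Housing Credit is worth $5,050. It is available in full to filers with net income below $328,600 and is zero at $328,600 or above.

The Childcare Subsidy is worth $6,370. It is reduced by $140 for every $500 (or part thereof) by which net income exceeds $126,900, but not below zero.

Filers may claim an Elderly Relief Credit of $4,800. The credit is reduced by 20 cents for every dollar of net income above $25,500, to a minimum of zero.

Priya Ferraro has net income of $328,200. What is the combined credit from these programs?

Low-Income Housing Credit: $328,200 is below the $328,600 cutoff, so the full $5,050 applies.
Childcare Subsidy: income exceeds $126,900 by $201,300 → 403 increments × $140 = $56,420 ≥ base, so the credit is $0.
Elderly Relief Credit: 20% of the $302,700 excess over $25,500 is $60,540 ≥ base, so the credit is $0.
Total: $5,050 + $0 + $0 = $5,050.

$5,050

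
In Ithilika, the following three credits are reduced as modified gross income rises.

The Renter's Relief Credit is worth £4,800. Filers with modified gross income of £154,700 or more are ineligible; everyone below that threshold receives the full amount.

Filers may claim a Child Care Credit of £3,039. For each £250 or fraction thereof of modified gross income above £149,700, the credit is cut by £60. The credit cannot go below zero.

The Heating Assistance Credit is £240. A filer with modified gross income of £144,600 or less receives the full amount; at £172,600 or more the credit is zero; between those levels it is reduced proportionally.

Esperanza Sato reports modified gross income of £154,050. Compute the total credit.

£6,918

Renter's Relief Credit: £154,050 is below the £154,700 cutoff, so the full £4,800 applies.
Child Care Credit: income exceeds £149,700 by £4,350, which is 18 full-or-partial £250 increments; reduction = 18 × £60 = £1,080, leaving £1,959.
Heating Assistance Credit: £154,050 is £9,450 into a £28,000 phase-out range, leaving 18,550/28,000 of the credit: £240 × 18,550/28,000 = £159.
Total: £4,800 + £1,959 + £159 = £6,918.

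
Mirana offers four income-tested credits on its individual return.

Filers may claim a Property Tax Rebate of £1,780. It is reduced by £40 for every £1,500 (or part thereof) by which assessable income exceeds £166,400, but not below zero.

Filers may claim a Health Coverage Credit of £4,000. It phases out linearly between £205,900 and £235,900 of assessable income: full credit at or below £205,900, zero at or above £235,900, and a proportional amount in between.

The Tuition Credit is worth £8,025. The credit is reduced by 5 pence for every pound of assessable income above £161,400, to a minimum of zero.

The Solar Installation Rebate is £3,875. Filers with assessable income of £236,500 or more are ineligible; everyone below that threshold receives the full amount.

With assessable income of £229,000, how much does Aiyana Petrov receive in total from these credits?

£9,540

Property Tax Rebate: income exceeds £166,400 by £62,600, which is 42 full-or-partial £1,500 increments; reduction = 42 × £40 = £1,680, leaving £100.
Health Coverage Credit: £229,000 is £23,100 into a £30,000 phase-out range, leaving 6,900/30,000 of the credit: £4,000 × 6,900/30,000 = £920.
Tuition Credit: 5% of the £67,600 excess over £161,400 is £3,380; credit = £8,025 − £3,380 = £4,645.
Solar Installation Rebate: £229,000 is below the £236,500 cutoff, so the full £3,875 applies.
Total: £100 + £920 + £4,645 + £3,875 = £9,540.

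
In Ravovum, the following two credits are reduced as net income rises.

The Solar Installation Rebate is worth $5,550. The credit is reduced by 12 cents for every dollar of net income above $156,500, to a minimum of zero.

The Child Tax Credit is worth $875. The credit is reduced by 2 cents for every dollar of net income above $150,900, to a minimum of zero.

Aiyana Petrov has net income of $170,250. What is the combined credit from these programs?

Solar Installation Rebate: 12% of the $13,750 excess over $156,500 is $1,650; credit = $5,550 − $1,650 = $3,900.
Child Tax Credit: 2% of the $19,350 excess over $150,900 is $387; credit = $875 − $387 = $488.
Total: $3,900 + $488 = $4,388.

$4,388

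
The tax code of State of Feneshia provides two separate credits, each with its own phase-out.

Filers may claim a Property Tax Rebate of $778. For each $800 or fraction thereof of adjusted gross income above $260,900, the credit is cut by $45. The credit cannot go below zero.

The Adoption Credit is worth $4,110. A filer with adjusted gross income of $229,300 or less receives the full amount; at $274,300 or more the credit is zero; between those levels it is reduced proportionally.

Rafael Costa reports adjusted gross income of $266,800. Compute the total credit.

$1,103

Property Tax Rebate: income exceeds $260,900 by $5,900, which is 8 full-or-partial $800 increments; reduction = 8 × $45 = $360, leaving $418.
Adoption Credit: $266,800 is $37,500 into a $45,000 phase-out range, leaving 7,500/45,000 of the credit: $4,110 × 7,500/45,000 = $685.
Total: $418 + $685 = $1,103.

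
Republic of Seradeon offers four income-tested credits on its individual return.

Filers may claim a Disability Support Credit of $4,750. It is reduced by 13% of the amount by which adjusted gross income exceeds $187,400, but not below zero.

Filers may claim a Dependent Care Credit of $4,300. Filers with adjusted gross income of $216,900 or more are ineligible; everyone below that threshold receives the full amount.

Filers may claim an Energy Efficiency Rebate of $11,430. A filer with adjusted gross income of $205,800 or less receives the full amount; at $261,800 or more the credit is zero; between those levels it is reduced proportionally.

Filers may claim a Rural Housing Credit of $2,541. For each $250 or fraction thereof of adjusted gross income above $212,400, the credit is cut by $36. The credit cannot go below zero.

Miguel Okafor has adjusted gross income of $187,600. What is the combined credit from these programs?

$22,995

Disability Support Credit: 13% of the $200 excess over $187,400 is $26; credit = $4,750 − $26 = $4,724.
Dependent Care Credit: $187,600 is below the $216,900 cutoff, so the full $4,300 applies.
Energy Efficiency Rebate: $187,600 is at or below the $205,800 threshold, so the full $11,430 applies.
Rural Housing Credit: $187,600 is at or below the $212,400 threshold, so the full $2,541 applies.
Total: $4,724 + $4,300 + $11,430 + $2,541 = $22,995.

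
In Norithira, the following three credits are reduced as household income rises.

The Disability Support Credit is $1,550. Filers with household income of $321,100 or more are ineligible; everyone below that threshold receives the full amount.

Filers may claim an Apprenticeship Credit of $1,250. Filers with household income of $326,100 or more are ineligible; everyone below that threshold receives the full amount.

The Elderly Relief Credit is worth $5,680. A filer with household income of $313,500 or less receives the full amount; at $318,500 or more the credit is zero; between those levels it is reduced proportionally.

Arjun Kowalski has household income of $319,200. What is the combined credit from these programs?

$2,800

Disability Support Credit: $319,200 is below the $321,100 cutoff, so the full $1,550 applies.
Apprenticeship Credit: $319,200 is below the $326,100 cutoff, so the full $1,250 applies.
Elderly Relief Credit: $319,200 is at or above $318,500, so the credit is $0.
Total: $1,550 + $1,250 + $0 = $2,800.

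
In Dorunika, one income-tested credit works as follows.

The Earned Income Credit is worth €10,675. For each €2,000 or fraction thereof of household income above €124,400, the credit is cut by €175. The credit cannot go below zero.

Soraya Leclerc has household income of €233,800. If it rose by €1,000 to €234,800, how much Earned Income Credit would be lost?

At €233,800 — income exceeds €124,400 by €109,400, which is 55 full-or-partial €2,000 increments; reduction = 55 × €175 = €9,625, leaving €1,050.
At €234,800 — income exceeds €124,400 by €110,400, which is 56 full-or-partial €2,000 increments; reduction = 56 × €175 = €9,800, leaving €875.
Lost: €1,050 − €875 = €175.

€175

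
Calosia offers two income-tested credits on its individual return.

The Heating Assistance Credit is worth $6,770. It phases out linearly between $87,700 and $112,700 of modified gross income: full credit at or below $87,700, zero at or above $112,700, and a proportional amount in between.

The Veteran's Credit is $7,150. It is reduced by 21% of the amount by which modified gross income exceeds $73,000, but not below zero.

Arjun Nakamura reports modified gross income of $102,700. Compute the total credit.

$3,621

Heating Assistance Credit: $102,700 is $15,000 into a $25,000 phase-out range, leaving 10,000/25,000 of the credit: $6,770 × 10,000/25,000 = $2,708.
Veteran's Credit: 21% of the $29,700 excess over $73,000 is $6,237; credit = $7,150 − $6,237 = $913.
Total: $2,708 + $913 = $3,621.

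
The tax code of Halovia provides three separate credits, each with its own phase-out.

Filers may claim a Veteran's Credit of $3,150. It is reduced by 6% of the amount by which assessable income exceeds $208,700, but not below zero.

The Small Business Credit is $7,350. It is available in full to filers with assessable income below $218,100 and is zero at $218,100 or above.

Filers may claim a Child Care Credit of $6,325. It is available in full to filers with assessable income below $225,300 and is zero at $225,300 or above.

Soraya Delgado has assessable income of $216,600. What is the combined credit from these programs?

$16,351

Veteran's Credit: 6% of the $7,900 excess over $208,700 is $474; credit = $3,150 − $474 = $2,676.
Small Business Credit: $216,600 is below the $218,100 cutoff, so the full $7,350 applies.
Child Care Credit: $216,600 is below the $225,300 cutoff, so the full $6,325 applies.
Total: $2,676 + $7,350 + $6,325 = $16,351.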